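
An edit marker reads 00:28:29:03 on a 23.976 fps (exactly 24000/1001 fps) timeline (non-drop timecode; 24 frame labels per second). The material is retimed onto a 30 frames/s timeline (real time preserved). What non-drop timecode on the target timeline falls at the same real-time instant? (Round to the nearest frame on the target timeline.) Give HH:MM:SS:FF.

Source frame index: (0×3600 + 28×60 + 29) × 24 + 3 = 41019.
Real time: 41019 / (24000/1001) = 13686673/8000 s.
Target frame: (13686673/8000) × (30) = 41060019/800 ≈ 51325.024 → 51325.
At 30 labels/s: frame 51325 → 00:28:30:25.

00:28:30:25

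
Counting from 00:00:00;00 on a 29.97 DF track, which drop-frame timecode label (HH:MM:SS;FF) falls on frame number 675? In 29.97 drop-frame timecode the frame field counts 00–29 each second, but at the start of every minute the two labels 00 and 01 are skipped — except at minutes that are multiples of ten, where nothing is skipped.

Ten DF minutes hold 17982 frames, so frame 675 lies in block 0 (frames 0–17981) with 675 frames into that block.
The block's first minute is 1800 frames and the rest 1798 each; 675 frames reaches minute 0, so 0 × 18 + 0 × 2 = 0 labels have been skipped so far.
Adding those back, label number 675 + 0 = 675 at 30 labels/s is 22 s + 15 f = 0 h 0 min 22 s frame 15, i.e. 00:00:22;15.

00:00:22;15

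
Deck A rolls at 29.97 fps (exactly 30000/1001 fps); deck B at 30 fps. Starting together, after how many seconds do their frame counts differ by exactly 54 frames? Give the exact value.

The gap grows by |30 − 30000/1001| = 30/1001 frames per second.
Time for a 54-frame gap: 54 ÷ (30/1001) = 1801.8 s.

1801.8 seconds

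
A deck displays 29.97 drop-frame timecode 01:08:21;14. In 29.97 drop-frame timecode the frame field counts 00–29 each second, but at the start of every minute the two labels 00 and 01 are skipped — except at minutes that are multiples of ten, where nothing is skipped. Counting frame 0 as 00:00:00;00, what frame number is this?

Complete 10-minute blocks: 6, each 17982 frames → 107892.
Remaining 8 whole minutes in the current block: 1800 + 7 × 1798 = 14386 frames.
Within the current minute: 21 × 30 + 14 − 2 = 642 (labels ;00/;01 skipped at this minute). Total = 107892 + 14386 + 642 = 122920.

122920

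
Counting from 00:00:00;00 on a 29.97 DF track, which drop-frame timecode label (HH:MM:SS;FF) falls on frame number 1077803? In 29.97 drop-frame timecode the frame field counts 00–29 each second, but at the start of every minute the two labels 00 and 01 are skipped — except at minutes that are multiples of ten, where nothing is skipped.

09:59:22;23

Ten DF minutes hold 17982 frames, so frame 1077803 lies in block 59 (frames 1060938–1078919) with 16865 frames into that block.
The block's first minute is 1800 frames and the rest 1798 each; 16865 frames reaches minute 9, so 59 × 18 + 9 × 2 = 1080 labels have been skipped so far.
Adding those back, label number 1077803 + 1080 = 1078883 at 30 labels/s is 35962 s + 23 f = 9 h 59 min 22 s frame 23, i.e. 09:59:22;23.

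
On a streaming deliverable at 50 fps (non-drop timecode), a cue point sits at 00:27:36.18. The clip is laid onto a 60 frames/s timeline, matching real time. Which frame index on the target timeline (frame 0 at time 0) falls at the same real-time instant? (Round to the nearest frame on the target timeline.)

frame 99382

Source frame index: (0×3600 + 27×60 + 36) × 50 + 18 = 82818.
Real time: 82818 / (50) = 41409/25 s.
Target frame: (41409/25) × (60) = 496908/5 ≈ 99381.600 → 99382.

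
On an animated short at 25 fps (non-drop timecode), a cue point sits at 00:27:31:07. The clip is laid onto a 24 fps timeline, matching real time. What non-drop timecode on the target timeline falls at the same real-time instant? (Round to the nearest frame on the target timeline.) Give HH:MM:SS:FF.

Source frame index: (0×3600 + 27×60 + 31) × 25 + 7 = 41282.
Real time: 41282 / (25) = 41282/25 s.
Target frame: (41282/25) × (24) = 990768/25 ≈ 39630.720 → 39631.
At 24 labels/s: frame 39631 → 00:27:31:07.

00:27:31:07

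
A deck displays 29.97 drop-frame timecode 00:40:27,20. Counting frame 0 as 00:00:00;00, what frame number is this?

72758

As if non-drop at 30 labels/s: (0 × 3600 + 40 × 60 + 27) × 30 + 20 = 72830.
Minute boundaries passed: 40; those not divisible by 10: 40 − 4 = 36; dropped labels = 2 × 36 = 72.
Actual frame index = 72830 − 72 = 72758.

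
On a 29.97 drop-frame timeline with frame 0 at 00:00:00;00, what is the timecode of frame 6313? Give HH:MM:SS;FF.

Each 10-minute DF block holds 10 × 60 × 30 − 9 × 2 = 17982 frames. 6313 ÷ 17982 → 0 full blocks, remainder 6313.
Within the partial block the first minute is 1800 frames and each further minute 1798, so 3 further minute boundaries passed. Total skipped labels = 18 × 0 + 2 × 3 = 6.
Non-drop label index = 6313 + 6 = 6319; at 30 labels/s that is 00:03:30:19, i.e. DF 00:03:30;19.

00:03:30;19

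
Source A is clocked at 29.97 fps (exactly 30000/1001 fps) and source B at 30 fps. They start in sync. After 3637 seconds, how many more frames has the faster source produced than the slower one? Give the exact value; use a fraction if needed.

A emits 30000/1001 × 3637 = 109110000/1001 frames; B emits 30 × 3637 = 109110.
Difference = 109110/1001 frames (≈ 109.0010); B is ahead of A.

109110/1001 frames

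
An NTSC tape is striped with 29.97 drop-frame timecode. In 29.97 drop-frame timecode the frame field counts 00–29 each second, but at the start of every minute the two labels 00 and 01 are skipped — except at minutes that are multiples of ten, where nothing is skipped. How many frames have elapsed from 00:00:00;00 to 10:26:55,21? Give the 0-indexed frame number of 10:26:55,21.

As if non-drop at 30 labels/s: (10 × 3600 + 26 × 60 + 55) × 30 + 21 = 1128471.
Minute boundaries passed: 626; those not divisible by 10: 626 − 62 = 564; dropped labels = 2 × 564 = 1128.
Actual frame index = 1128471 − 1128 = 1127343.

1127343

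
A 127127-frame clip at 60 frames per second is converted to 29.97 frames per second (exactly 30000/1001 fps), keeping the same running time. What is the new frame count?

Target frames = source frames × (target rate / source rate) = 127127 × (30000/1001)/(60) = 127127 × 500/1001 = 63500.

63500 frames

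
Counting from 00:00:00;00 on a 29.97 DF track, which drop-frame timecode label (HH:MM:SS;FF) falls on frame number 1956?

00:01:05;08

Ten DF minutes hold 17982 frames, so frame 1956 lies in block 0 (frames 0–17981) with 1956 frames into that block.
The block's first minute is 1800 frames and the rest 1798 each; 1956 frames reaches minute 1, so 0 × 18 + 1 × 2 = 2 labels have been skipped so far.
Adding those back, label number 1956 + 2 = 1958 at 30 labels/s is 65 s + 8 f = 0 h 1 min 5 s frame 8, i.e. 00:01:05;08.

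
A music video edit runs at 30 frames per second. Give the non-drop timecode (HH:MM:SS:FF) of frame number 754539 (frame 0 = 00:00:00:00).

754539 ÷ 30 = 25151 full seconds, remainder 9 frames.
25151 s = 6 h 59 min 11 s.
Timecode: 06:59:11:09.

06:59:11:09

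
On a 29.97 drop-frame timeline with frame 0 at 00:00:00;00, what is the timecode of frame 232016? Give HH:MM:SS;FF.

Each 10-minute DF block holds 10 × 60 × 30 − 9 × 2 = 17982 frames. 232016 ÷ 17982 → 12 full blocks, remainder 16232.
Within the partial block the first minute is 1800 frames and each further minute 1798, so 9 further minute boundaries passed. Total skipped labels = 18 × 12 + 2 × 9 = 234.
Non-drop label index = 232016 + 234 = 232250; at 30 labels/s that is 02:09:01:20, i.e. DF 02:09:01;20.

02:09:01;20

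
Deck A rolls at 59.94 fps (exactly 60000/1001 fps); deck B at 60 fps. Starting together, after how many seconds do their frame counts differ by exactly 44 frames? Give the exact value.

The gap grows by |60 − 60000/1001| = 60/1001 frames per second.
Time for a 44-frame gap: 44 ÷ (60/1001) = 11011/15 s.

11011/15 seconds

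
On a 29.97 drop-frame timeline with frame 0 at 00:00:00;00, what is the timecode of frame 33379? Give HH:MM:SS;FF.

Each 10-minute DF block holds 10 × 60 × 30 − 9 × 2 = 17982 frames. 33379 ÷ 17982 → 1 full block, remainder 15397.
Within the partial block the first minute is 1800 frames and each further minute 1798, so 8 further minute boundaries passed. Total skipped labels = 18 × 1 + 2 × 8 = 34.
Non-drop label index = 33379 + 34 = 33413; at 30 labels/s that is 00:18:33:23, i.e. DF 00:18:33;23.

00:18:33;23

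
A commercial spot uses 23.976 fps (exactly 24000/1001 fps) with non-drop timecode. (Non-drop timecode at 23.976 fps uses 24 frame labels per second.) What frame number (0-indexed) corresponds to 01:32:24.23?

Total seconds to the label: (1 × 3600 + 32 × 60 + 24) = 5544.
Frame index = 5544 × 24 + 23 = 133079.

133079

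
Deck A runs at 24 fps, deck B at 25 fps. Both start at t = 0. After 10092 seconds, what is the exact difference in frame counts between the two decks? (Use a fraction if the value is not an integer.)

10092 frames

A emits 24 × 10092 = 242208 frames; B emits 25 × 10092 = 252300.
Difference = 10092 frames; B is ahead of A.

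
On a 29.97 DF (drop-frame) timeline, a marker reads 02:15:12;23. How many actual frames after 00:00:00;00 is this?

243139

As if non-drop at 30 labels/s: (2 × 3600 + 15 × 60 + 12) × 30 + 23 = 243383.
Minute boundaries passed: 135; those not divisible by 10: 135 − 13 = 122; dropped labels = 2 × 122 = 244.
Actual frame index = 243383 − 244 = 243139.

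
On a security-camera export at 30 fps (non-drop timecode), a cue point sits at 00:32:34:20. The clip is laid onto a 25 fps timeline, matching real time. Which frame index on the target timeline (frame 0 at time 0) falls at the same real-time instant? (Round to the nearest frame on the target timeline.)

Source frame index: (0×3600 + 32×60 + 34) × 30 + 20 = 58640.
Real time: 58640 / (30) = 5864/3 s.
Target frame: (5864/3) × (25) = 146600/3 ≈ 48866.667 → 48867.

frame 48867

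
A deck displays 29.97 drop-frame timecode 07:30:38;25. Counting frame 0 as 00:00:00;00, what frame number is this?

810355

Complete 10-minute blocks: 45, each 17982 frames → 809190.
Remaining 0 whole minutes in the current block: 0 frames.
Within the current minute: 38 × 30 + 25 = 1165. Total = 809190 + 0 + 1165 = 810355.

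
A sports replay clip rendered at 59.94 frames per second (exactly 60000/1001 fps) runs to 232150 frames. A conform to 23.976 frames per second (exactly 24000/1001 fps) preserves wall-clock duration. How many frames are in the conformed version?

Target frames = source frames × (target rate / source rate) = 232150 × (24000/1001)/(60000/1001) = 232150 × 2/5 = 92860.

92860 frames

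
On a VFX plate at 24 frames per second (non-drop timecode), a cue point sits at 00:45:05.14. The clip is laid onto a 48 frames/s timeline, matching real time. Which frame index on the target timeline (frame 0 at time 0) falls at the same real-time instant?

Source frame index: (0×3600 + 45×60 + 5) × 24 + 14 = 64934.
Real time: 64934 / (24) = 32467/12 s.
Target frame: (32467/12) × (48) = 129868.

frame 129868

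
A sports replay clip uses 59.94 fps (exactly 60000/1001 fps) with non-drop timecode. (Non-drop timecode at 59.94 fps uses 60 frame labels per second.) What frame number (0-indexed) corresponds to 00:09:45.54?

frame 35154

Total seconds to the label: (0 × 3600 + 9 × 60 + 45) = 585.
Frame index = 585 × 60 + 54 = 35154.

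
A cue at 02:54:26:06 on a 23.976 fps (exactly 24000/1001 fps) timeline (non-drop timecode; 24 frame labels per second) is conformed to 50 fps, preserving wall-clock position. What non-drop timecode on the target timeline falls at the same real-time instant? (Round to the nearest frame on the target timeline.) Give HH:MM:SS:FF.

Source frame index: (2×3600 + 54×60 + 26) × 24 + 6 = 251190.
Real time: 251190 / (24000/1001) = 8381373/800 s.
Target frame: (8381373/800) × (50) = 8381373/16 ≈ 523835.812 → 523836.
At 50 labels/s: frame 523836 → 02:54:36:36.

02:54:36:36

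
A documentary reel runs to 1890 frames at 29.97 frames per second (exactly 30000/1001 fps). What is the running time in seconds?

Running time = 1890 / (30000/1001) = 63.063 s.

63.063 seconds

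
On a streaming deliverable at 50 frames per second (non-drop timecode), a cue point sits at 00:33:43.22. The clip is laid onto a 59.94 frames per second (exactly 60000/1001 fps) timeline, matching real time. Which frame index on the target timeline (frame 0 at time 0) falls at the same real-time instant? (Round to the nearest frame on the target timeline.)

frame 121285

Source frame index: (0×3600 + 33×60 + 43) × 50 + 22 = 101172.
Real time: 101172 / (50) = 50586/25 s.
Target frame: (50586/25) × (60000/1001) = 121406400/1001 ≈ 121285.115 → 121285.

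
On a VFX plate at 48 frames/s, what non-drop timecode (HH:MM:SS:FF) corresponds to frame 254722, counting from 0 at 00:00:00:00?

254722 ÷ 48 = 5306 full seconds, remainder 34 frames.
5306 s = 1 h 28 min 26 s.
Timecode: 01:28:26:34.

01:28:26:34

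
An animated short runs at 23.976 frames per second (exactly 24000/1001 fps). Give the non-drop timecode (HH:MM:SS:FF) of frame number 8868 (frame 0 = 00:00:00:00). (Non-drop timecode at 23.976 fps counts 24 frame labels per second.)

8868 ÷ 24 = 369 full seconds, remainder 12 frames.
369 s = 0 h 6 min 9 s.
Timecode: 00:06:09:12.

00:06:09:12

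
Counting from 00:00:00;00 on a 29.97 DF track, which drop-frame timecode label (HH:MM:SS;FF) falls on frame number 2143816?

19:52:12;02

Each 10-minute DF block holds 10 × 60 × 30 − 9 × 2 = 17982 frames. 2143816 ÷ 17982 → 119 full blocks, remainder 3958.
Within the partial block the first minute is 1800 frames and each further minute 1798, so 2 further minute boundaries passed. Total skipped labels = 18 × 119 + 2 × 2 = 2146.
Non-drop label index = 2143816 + 2146 = 2145962; at 30 labels/s that is 19:52:12:02, i.e. DF 19:52:12;02.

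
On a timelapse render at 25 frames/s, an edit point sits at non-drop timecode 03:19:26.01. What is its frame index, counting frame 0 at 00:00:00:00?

frame 299151

Total seconds to the label: (3 × 3600 + 19 × 60 + 26) = 11966.
Frame index = 11966 × 25 + 1 = 299151.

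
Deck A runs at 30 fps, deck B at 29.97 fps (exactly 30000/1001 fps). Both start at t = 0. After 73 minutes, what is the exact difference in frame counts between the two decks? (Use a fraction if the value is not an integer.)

73 min = 4380 s.
A emits 30 × 4380 = 131400 frames; B emits 30000/1001 × 4380 = 131400000/1001.
Difference = 131400/1001 frames (≈ 131.2687); B is behind A.

131400/1001 frames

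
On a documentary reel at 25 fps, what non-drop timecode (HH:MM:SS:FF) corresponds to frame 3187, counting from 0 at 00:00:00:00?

00:02:07:12

3187 ÷ 25 = 127 full seconds, remainder 12 frames.
127 s = 0 h 2 min 7 s.
Timecode: 00:02:07:12.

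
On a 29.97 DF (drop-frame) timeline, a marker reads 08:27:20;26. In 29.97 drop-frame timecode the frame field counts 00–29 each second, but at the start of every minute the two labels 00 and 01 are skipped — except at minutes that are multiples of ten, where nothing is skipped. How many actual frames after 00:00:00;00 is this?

As if non-drop at 30 labels/s: (8 × 3600 + 27 × 60 + 20) × 30 + 26 = 913226.
Minute boundaries passed: 507; those not divisible by 10: 507 − 50 = 457; dropped labels = 2 × 457 = 914.
Actual frame index = 913226 − 914 = 912312.

912312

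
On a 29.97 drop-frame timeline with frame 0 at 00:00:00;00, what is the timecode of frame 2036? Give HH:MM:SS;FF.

Each 10-minute DF block holds 10 × 60 × 30 − 9 × 2 = 17982 frames. 2036 ÷ 17982 → 0 full blocks, remainder 2036.
Within the partial block the first minute is 1800 frames and each further minute 1798, so 1 further minute boundary passed. Total skipped labels = 18 × 0 + 2 × 1 = 2.
Non-drop label index = 2036 + 2 = 2038; at 30 labels/s that is 00:01:07:28, i.e. DF 00:01:07;28.

00:01:07;28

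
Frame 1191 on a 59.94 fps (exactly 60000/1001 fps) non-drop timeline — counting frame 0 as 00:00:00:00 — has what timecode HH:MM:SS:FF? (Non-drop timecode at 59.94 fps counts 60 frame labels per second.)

00:00:19:51

1191 ÷ 60 = 19 full seconds, remainder 51 frames.
19 s = 0 h 0 min 19 s.
Timecode: 00:00:19:51.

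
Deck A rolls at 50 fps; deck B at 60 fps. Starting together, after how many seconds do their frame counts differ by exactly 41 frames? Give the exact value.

The gap grows by |60 − 50| = 10 frames per second.
Time for a 41-frame gap: 41 ÷ (10) = 4.1 s.

4.1 seconds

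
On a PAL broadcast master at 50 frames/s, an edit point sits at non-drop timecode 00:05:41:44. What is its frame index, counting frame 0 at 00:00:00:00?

Total seconds to the label: (0 × 3600 + 5 × 60 + 41) = 341.
Frame index = 341 × 50 + 44 = 17094.

17094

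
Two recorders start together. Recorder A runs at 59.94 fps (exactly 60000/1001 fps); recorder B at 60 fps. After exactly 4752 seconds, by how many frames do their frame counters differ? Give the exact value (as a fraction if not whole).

25920/91 frames

A emits 60000/1001 × 4752 = 25920000/91 frames; B emits 60 × 4752 = 285120.
Difference = 25920/91 frames (≈ 284.8352); B is ahead of A.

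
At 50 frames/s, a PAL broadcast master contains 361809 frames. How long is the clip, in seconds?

Running time = 361809 / (50) = 7236.18 s.

7236.18 seconds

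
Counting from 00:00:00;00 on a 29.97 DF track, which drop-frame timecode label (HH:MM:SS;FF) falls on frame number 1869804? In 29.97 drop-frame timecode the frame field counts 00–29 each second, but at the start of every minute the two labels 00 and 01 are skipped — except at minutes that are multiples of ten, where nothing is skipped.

Each 10-minute DF block holds 10 × 60 × 30 − 9 × 2 = 17982 frames. 1869804 ÷ 17982 → 103 full blocks, remainder 17658.
Within the partial block the first minute is 1800 frames and each further minute 1798, so 9 further minute boundaries passed. Total skipped labels = 18 × 103 + 2 × 9 = 1872.
Non-drop label index = 1869804 + 1872 = 1871676; at 30 labels/s that is 17:19:49:06, i.e. DF 17:19:49;06.

17:19:49;06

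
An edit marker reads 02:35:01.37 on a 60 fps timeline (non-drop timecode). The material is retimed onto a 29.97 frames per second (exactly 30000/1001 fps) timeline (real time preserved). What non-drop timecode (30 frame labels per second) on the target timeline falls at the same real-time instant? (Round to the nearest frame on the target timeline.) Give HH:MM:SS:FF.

Source frame index: (2×3600 + 35×60 + 1) × 60 + 37 = 558097.
Real time: 558097 / (60) = 558097/60 s.
Target frame: (558097/60) × (30000/1001) = 279048500/1001 ≈ 278769.730 → 278770.
At 30 labels/s: frame 278770 → 02:34:52:10.

02:34:52:10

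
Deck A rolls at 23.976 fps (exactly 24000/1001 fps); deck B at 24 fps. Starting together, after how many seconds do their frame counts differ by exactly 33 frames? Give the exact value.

The gap grows by |24 − 24000/1001| = 24/1001 frames per second.
Time for a 33-frame gap: 33 ÷ (24/1001) = 1376.375 s.

1376.375 seconds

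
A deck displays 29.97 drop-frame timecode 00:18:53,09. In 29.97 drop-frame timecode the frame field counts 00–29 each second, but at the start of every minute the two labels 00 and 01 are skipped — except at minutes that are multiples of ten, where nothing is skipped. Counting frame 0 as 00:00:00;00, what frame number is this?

33965

As if non-drop at 30 labels/s: (0 × 3600 + 18 × 60 + 53) × 30 + 9 = 33999.
Minute boundaries passed: 18; those not divisible by 10: 18 − 1 = 17; dropped labels = 2 × 17 = 34.
Actual frame index = 33999 − 34 = 33965.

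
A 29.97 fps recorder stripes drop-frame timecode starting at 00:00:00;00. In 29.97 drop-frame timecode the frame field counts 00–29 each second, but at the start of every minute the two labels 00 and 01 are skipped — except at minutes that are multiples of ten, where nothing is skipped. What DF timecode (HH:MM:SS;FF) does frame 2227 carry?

Each 10-minute DF block holds 10 × 60 × 30 − 9 × 2 = 17982 frames. 2227 ÷ 17982 → 0 full blocks, remainder 2227.
Within the partial block the first minute is 1800 frames and each further minute 1798, so 1 further minute boundary passed. Total skipped labels = 18 × 0 + 2 × 1 = 2.
Non-drop label index = 2227 + 2 = 2229; at 30 labels/s that is 00:01:14:09, i.e. DF 00:01:14;09.

00:01:14;09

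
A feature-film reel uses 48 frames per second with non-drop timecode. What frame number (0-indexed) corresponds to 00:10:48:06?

frame 31110

Total seconds to the label: (0 × 3600 + 10 × 60 + 48) = 648.
Frame index = 648 × 48 + 6 = 31110.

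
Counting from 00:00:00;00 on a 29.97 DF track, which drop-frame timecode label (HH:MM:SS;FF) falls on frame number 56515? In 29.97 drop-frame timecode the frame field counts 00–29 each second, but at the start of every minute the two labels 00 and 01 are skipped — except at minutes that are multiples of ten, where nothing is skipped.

Ten DF minutes hold 17982 frames, so frame 56515 lies in block 3 (frames 53946–71927) with 2569 frames into that block.
The block's first minute is 1800 frames and the rest 1798 each; 2569 frames reaches minute 1, so 3 × 18 + 1 × 2 = 56 labels have been skipped so far.
Adding those back, label number 56515 + 56 = 56571 at 30 labels/s is 1885 s + 21 f = 0 h 31 min 25 s frame 21, i.e. 00:31:25;21.

00:31:25;21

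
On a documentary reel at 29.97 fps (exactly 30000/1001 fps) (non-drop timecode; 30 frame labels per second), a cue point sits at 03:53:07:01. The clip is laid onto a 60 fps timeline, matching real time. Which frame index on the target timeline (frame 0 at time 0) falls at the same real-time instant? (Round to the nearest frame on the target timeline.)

Source frame index: (3×3600 + 53×60 + 7) × 30 + 1 = 419611.
Real time: 419611 / (30000/1001) = 420030611/30000 s.
Target frame: (420030611/30000) × (60) = 420030611/500 ≈ 840061.222 → 840061.

frame 840061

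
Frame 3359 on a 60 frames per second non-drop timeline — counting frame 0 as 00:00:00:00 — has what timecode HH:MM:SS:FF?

00:00:55:59

3359 ÷ 60 = 55 full seconds, remainder 59 frames.
55 s = 0 h 0 min 55 s.
Timecode: 00:00:55:59.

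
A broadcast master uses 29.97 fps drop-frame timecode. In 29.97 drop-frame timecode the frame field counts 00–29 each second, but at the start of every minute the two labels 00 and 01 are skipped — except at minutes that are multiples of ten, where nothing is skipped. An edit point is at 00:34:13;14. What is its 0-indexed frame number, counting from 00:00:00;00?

61542

Complete 10-minute blocks: 3, each 17982 frames → 53946.
Remaining 4 whole minutes in the current block: 1800 + 3 × 1798 = 7194 frames.
Within the current minute: 13 × 30 + 14 − 2 = 402 (labels ;00/;01 skipped at this minute). Total = 53946 + 7194 + 402 = 61542.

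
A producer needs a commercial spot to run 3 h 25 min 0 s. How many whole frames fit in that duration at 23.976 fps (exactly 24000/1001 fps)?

3 h 25 min 0 s = 12300 s.
Frames = 12300 × 24000/1001 = 295200000/1001 ≈ 294905.0949.
Complete frames: 294905.

294905 frames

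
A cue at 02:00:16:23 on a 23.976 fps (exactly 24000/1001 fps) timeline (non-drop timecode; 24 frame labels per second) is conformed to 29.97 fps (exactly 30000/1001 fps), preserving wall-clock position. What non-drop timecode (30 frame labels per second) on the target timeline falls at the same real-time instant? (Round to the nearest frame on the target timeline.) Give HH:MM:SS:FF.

02:00:16:29

Source frame index: (2×3600 + 0×60 + 16) × 24 + 23 = 173207.
Real time: 173207 / (24000/1001) = 173380207/24000 s.
Target frame: (173380207/24000) × (30000/1001) = 866035/4 ≈ 216508.750 → 216509.
At 30 labels/s: frame 216509 → 02:00:16:29.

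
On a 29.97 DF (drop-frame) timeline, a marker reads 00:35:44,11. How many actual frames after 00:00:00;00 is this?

64267

Complete 10-minute blocks: 3, each 17982 frames → 53946.
Remaining 5 whole minutes in the current block: 1800 + 4 × 1798 = 8992 frames.
Within the current minute: 44 × 30 + 11 − 2 = 1329 (labels ;00/;01 skipped at this minute). Total = 53946 + 8992 + 1329 = 64267.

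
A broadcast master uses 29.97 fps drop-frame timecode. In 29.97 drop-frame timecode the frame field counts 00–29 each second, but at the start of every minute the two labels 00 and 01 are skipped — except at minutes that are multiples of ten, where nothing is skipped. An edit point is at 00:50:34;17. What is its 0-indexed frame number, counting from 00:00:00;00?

90947

Complete 10-minute blocks: 5, each 17982 frames → 89910.
Remaining 0 whole minutes in the current block: 0 frames.
Within the current minute: 34 × 30 + 17 = 1037. Total = 89910 + 0 + 1037 = 90947.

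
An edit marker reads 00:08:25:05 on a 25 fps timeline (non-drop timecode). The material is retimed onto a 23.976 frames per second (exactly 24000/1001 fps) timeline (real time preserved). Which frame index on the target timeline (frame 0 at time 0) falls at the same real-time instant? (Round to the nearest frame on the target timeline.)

Source frame index: (0×3600 + 8×60 + 25) × 25 + 5 = 12630.
Real time: 12630 / (25) = 2526/5 s.
Target frame: (2526/5) × (24000/1001) = 12124800/1001 ≈ 12112.687 → 12113.

frame 12113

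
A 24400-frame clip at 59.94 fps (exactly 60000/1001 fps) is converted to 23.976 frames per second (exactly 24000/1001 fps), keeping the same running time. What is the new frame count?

9760 frames

Target frames = source frames × (target rate / source rate) = 24400 × (24000/1001)/(60000/1001) = 24400 × 2/5 = 9760.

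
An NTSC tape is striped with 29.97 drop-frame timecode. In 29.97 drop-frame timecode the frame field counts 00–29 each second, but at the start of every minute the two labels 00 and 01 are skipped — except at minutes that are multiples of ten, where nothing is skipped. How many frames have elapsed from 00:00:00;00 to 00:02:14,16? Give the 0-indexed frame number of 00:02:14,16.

4032

As if non-drop at 30 labels/s: (0 × 3600 + 2 × 60 + 14) × 30 + 16 = 4036.
Minute boundaries passed: 2; those not divisible by 10: 2 − 0 = 2; dropped labels = 2 × 2 = 4.
Actual frame index = 4036 − 4 = 4032.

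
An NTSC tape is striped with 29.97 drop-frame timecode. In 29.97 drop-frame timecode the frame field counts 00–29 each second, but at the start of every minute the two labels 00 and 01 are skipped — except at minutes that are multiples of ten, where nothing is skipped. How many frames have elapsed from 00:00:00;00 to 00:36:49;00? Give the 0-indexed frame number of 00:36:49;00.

66204

As if non-drop at 30 labels/s: (0 × 3600 + 36 × 60 + 49) × 30 + 0 = 66270.
Minute boundaries passed: 36; those not divisible by 10: 36 − 3 = 33; dropped labels = 2 × 33 = 66.
Actual frame index = 66270 − 66 = 66204.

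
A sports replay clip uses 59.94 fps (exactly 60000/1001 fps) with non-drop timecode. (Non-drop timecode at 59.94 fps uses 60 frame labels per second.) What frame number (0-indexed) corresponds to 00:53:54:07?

194047

Total seconds to the label: (0 × 3600 + 53 × 60 + 54) = 3234.
Frame index = 3234 × 60 + 7 = 194047.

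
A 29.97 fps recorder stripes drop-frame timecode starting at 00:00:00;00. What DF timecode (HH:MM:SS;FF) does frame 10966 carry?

00:06:05;28

Each 10-minute DF block holds 10 × 60 × 30 − 9 × 2 = 17982 frames. 10966 ÷ 17982 → 0 full blocks, remainder 10966.
Within the partial block the first minute is 1800 frames and each further minute 1798, so 6 further minute boundaries passed. Total skipped labels = 18 × 0 + 2 × 6 = 12.
Non-drop label index = 10966 + 12 = 10978; at 30 labels/s that is 00:06:05:28, i.e. DF 00:06:05;28.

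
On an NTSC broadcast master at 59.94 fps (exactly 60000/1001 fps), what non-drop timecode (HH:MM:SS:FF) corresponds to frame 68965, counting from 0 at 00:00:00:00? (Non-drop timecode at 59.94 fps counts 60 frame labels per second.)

68965 ÷ 60 = 1149 full seconds, remainder 25 frames.
1149 s = 0 h 19 min 9 s.
Timecode: 00:19:09:25.

00:19:09:25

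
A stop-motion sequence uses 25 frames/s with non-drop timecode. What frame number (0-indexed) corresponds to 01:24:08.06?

126206

Total seconds to the label: (1 × 3600 + 24 × 60 + 8) = 5048.
Frame index = 5048 × 25 + 6 = 126206.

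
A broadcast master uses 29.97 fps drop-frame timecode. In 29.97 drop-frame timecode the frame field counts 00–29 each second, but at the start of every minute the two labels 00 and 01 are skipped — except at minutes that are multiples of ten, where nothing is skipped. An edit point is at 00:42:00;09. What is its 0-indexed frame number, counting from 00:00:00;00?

As if non-drop at 30 labels/s: (0 × 3600 + 42 × 60 + 0) × 30 + 9 = 75609.
Minute boundaries passed: 42; those not divisible by 10: 42 − 4 = 38; dropped labels = 2 × 38 = 76.
Actual frame index = 75609 − 76 = 75533.

75533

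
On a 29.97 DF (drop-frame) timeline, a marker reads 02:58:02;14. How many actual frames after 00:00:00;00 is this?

320152

Complete 10-minute blocks: 17, each 17982 frames → 305694.
Remaining 8 whole minutes in the current block: 1800 + 7 × 1798 = 14386 frames.
Within the current minute: 2 × 30 + 14 − 2 = 72 (labels ;00/;01 skipped at this minute). Total = 305694 + 14386 + 72 = 320152.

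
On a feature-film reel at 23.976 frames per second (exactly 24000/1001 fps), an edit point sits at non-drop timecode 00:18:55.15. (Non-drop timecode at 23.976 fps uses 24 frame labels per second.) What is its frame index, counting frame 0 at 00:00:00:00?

Total seconds to the label: (0 × 3600 + 18 × 60 + 55) = 1135.
Frame index = 1135 × 24 + 15 = 27255.

27255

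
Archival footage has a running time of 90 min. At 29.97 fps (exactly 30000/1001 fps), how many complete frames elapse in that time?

161838 frames

90 min = 5400 s.
Frames = 5400 × 30000/1001 = 162000000/1001 ≈ 161838.1618.
Complete frames: 161838.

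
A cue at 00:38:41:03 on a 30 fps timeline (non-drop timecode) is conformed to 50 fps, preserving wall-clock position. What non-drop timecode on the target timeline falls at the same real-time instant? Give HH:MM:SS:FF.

00:38:41:05

Source frame index: (0×3600 + 38×60 + 41) × 30 + 3 = 69633.
Real time: 69633 / (30) = 23211/10 s.
Target frame: (23211/10) × (50) = 116055.
At 50 labels/s: frame 116055 → 00:38:41:05.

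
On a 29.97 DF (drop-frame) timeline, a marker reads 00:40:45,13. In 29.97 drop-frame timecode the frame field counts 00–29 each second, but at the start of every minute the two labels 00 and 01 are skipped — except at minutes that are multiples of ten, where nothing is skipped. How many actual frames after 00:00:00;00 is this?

73291

Complete 10-minute blocks: 4, each 17982 frames → 71928.
Remaining 0 whole minutes in the current block: 0 frames.
Within the current minute: 45 × 30 + 13 = 1363. Total = 71928 + 0 + 1363 = 73291.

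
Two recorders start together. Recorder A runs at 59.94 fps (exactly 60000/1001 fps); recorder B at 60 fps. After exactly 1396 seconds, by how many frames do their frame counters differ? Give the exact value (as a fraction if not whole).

83760/1001 frames

A emits 60000/1001 × 1396 = 83760000/1001 frames; B emits 60 × 1396 = 83760.
Difference = 83760/1001 frames (≈ 83.6763); B is ahead of A.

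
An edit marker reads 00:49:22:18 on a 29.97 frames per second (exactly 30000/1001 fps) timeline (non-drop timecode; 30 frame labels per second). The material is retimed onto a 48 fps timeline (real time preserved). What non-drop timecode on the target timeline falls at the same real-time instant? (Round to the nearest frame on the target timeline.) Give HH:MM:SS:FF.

Source frame index: (0×3600 + 49×60 + 22) × 30 + 18 = 88878.
Real time: 88878 / (30000/1001) = 14827813/5000 s.
Target frame: (14827813/5000) × (48) = 88966878/625 ≈ 142347.005 → 142347.
At 48 labels/s: frame 142347 → 00:49:25:27.

00:49:25:27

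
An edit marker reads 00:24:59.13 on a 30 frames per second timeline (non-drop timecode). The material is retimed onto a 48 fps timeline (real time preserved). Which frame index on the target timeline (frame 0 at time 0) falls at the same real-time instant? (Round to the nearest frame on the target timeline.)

Source frame index: (0×3600 + 24×60 + 59) × 30 + 13 = 44983.
Real time: 44983 / (30) = 44983/30 s.
Target frame: (44983/30) × (48) = 359864/5 ≈ 71972.800 → 71973.

frame 71973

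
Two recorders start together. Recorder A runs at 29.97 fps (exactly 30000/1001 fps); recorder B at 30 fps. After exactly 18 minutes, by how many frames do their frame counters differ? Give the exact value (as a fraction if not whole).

18 min = 1080 s.
A emits 30000/1001 × 1080 = 32400000/1001 frames; B emits 30 × 1080 = 32400.
Difference = 32400/1001 frames (≈ 32.3676); B is ahead of A.

32400/1001 frames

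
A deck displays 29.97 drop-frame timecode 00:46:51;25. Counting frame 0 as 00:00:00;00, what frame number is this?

As if non-drop at 30 labels/s: (0 × 3600 + 46 × 60 + 51) × 30 + 25 = 84355.
Minute boundaries passed: 46; those not divisible by 10: 46 − 4 = 42; dropped labels = 2 × 42 = 84.
Actual frame index = 84355 − 84 = 84271.

84271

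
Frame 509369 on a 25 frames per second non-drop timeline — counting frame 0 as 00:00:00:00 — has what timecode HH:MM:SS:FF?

509369 ÷ 25 = 20374 full seconds, remainder 19 frames.
20374 s = 5 h 39 min 34 s.
Timecode: 05:39:34:19.

05:39:34:19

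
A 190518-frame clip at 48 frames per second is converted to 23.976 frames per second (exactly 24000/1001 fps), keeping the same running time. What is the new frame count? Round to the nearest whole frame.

95164 frames

Frames at target rate = 190518 × (24000/1001) / (48) = 95259000/1001 ≈ 95163.836.
Nearest whole frame: 95164.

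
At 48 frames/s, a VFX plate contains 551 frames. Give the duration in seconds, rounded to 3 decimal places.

11.479 seconds

Running time = 551 × 1/48 = 551/48 s ≈ 11.479 s.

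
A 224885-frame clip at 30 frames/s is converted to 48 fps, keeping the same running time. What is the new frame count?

Target frames = source frames × (target rate / source rate) = 224885 × (48)/(30) = 224885 × 8/5 = 359816.

359816 frames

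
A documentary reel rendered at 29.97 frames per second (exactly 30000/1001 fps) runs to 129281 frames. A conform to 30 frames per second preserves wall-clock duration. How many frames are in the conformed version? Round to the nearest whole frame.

129410 frames

Frames at target rate = 129281 × (30) / (30000/1001) = 129410281/1000 ≈ 129410.281.
Nearest whole frame: 129410.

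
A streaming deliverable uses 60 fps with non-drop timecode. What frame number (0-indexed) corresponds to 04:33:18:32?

Total seconds to the label: (4 × 3600 + 33 × 60 + 18) = 16398.
Frame index = 16398 × 60 + 32 = 983912.

frame 983912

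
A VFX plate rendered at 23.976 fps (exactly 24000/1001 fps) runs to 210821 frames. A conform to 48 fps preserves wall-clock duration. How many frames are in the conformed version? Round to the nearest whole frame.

422064 frames

Frames at target rate = 210821 × (48) / (24000/1001) = 211031821/500 ≈ 422063.642.
Nearest whole frame: 422064.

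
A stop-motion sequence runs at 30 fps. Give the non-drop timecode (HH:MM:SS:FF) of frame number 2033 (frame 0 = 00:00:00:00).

00:01:07:23

2033 ÷ 30 = 67 full seconds, remainder 23 frames.
67 s = 0 h 1 min 7 s.
Timecode: 00:01:07:23.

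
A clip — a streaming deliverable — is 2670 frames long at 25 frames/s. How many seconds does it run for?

Running time = 2670 / (25) = 106.8 s.

106.8 seconds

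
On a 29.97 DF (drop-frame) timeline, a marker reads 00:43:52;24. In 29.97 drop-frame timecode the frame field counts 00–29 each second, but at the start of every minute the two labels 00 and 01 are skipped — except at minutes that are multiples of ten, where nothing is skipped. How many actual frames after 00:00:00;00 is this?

78906

Complete 10-minute blocks: 4, each 17982 frames → 71928.
Remaining 3 whole minutes in the current block: 1800 + 2 × 1798 = 5396 frames.
Within the current minute: 52 × 30 + 24 − 2 = 1582 (labels ;00/;01 skipped at this minute). Total = 71928 + 5396 + 1582 = 78906.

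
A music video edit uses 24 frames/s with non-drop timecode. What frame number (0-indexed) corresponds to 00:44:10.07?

frame 63607

Total seconds to the label: (0 × 3600 + 44 × 60 + 10) = 2650.
Frame index = 2650 × 24 + 7 = 63607.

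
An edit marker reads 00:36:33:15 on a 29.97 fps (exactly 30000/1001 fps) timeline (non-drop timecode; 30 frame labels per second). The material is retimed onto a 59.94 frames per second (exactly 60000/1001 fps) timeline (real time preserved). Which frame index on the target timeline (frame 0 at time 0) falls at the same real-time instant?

frame 131610

Source frame index: (0×3600 + 36×60 + 33) × 30 + 15 = 65805.
Real time: 65805 / (30000/1001) = 4391387/2000 s.
Target frame: (4391387/2000) × (60000/1001) = 131610.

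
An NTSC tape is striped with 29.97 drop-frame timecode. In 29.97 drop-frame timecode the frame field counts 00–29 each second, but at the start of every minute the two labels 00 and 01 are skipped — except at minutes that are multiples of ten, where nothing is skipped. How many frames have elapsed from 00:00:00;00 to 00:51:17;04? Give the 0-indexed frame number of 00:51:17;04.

Complete 10-minute blocks: 5, each 17982 frames → 89910.
Remaining 1 whole minute in the current block: 1800 + 0 × 1798 = 1800 frames.
Within the current minute: 17 × 30 + 4 − 2 = 512 (labels ;00/;01 skipped at this minute). Total = 89910 + 1800 + 512 = 92222.

92222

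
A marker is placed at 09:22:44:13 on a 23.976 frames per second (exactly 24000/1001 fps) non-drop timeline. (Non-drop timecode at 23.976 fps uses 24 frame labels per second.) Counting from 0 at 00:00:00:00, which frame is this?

Total seconds to the label: (9 × 3600 + 22 × 60 + 44) = 33764.
Frame index = 33764 × 24 + 13 = 810349.

810349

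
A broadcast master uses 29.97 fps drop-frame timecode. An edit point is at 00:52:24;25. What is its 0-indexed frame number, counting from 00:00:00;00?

94251

As if non-drop at 30 labels/s: (0 × 3600 + 52 × 60 + 24) × 30 + 25 = 94345.
Minute boundaries passed: 52; those not divisible by 10: 52 − 5 = 47; dropped labels = 2 × 47 = 94.
Actual frame index = 94345 − 94 = 94251.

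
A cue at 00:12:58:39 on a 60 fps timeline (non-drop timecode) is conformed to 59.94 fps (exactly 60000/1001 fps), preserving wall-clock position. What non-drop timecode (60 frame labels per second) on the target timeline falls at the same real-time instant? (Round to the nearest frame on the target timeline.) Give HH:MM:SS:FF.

00:12:57:52

Source frame index: (0×3600 + 12×60 + 58) × 60 + 39 = 46719.
Real time: 46719 / (60) = 15573/20 s.
Target frame: (15573/20) × (60000/1001) = 46719000/1001 ≈ 46672.328 → 46672.
At 60 labels/s: frame 46672 → 00:12:57:52.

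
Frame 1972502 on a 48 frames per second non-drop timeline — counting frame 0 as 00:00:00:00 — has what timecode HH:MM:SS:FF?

1972502 ÷ 48 = 41093 full seconds, remainder 38 frames.
41093 s = 11 h 24 min 53 s.
Timecode: 11:24:53:38.

11:24:53:38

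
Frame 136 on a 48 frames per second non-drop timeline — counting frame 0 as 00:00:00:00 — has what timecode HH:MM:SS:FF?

136 ÷ 48 = 2 full seconds, remainder 40 frames.
2 s = 0 h 0 min 2 s.
Timecode: 00:00:02:40.

00:00:02:40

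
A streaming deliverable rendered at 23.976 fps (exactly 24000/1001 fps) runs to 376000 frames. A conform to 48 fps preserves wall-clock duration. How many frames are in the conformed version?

Target frames = source frames × (target rate / source rate) = 376000 × (48)/(24000/1001) = 376000 × 1001/500 = 752752.

752752 frames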